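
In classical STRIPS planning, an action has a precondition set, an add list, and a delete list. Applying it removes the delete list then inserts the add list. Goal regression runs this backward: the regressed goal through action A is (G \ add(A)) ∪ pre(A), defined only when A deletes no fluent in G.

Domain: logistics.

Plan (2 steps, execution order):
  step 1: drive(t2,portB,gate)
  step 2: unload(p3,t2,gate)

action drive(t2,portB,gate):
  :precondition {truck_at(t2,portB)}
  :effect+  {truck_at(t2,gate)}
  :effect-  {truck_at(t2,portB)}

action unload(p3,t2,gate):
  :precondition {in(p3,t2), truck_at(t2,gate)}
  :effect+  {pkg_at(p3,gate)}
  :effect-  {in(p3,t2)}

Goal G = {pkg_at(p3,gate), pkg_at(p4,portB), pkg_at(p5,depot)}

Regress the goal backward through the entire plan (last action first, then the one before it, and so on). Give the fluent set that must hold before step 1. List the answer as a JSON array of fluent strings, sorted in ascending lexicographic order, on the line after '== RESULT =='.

Regress step by step:
  through step 2 (unload(p3,t2,gate)): drop {pkg_at(p3,gate)}, keep {pkg_at(p4,portB), pkg_at(p5,depot)}, require {in(p3,t2), truck_at(t2,gate)}
    → {in(p3,t2), pkg_at(p4,portB), pkg_at(p5,depot), truck_at(t2,gate)}
  through step 1 (drive(t2,portB,gate)): drop {truck_at(t2,gate)}, keep {in(p3,t2), pkg_at(p4,portB), pkg_at(p5,depot)}, require {truck_at(t2,portB)}
    → {in(p3,t2), pkg_at(p4,portB), pkg_at(p5,depot), truck_at(t2,portB)}

== RESULT ==
["in(p3,t2)", "pkg_at(p4,portB)", "pkg_at(p5,depot)", "truck_at(t2,portB)"]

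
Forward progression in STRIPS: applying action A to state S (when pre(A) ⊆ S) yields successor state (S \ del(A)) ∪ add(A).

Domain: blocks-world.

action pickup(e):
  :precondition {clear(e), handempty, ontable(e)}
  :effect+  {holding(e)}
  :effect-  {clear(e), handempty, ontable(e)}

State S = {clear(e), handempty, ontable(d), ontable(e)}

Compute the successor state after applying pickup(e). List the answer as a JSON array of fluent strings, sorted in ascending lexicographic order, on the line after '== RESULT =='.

Progress:
  pre ⊆ S: {clear(e), handempty, ontable(e)} ⊆ S  — applicable
  S \ del = {ontable(d)}
  ∪ add   = {holding(e), ontable(d)}

== RESULT ==
["holding(e)", "ontable(d)"]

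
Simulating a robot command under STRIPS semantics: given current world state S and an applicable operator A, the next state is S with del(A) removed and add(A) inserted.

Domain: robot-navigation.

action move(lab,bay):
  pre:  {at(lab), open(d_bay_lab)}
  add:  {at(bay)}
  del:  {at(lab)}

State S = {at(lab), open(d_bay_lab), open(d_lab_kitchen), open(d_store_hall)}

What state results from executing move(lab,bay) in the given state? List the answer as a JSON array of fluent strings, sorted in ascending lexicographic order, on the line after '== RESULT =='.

Progress:
  pre ⊆ S: {at(lab), open(d_bay_lab)} ⊆ S  — applicable
  S \ del = {open(d_bay_lab), open(d_lab_kitchen), open(d_store_hall)}
  ∪ add   = {at(bay), open(d_bay_lab), open(d_lab_kitchen), open(d_store_hall)}

== RESULT ==
["at(bay)", "open(d_bay_lab)", "open(d_lab_kitchen)", "open(d_store_hall)"]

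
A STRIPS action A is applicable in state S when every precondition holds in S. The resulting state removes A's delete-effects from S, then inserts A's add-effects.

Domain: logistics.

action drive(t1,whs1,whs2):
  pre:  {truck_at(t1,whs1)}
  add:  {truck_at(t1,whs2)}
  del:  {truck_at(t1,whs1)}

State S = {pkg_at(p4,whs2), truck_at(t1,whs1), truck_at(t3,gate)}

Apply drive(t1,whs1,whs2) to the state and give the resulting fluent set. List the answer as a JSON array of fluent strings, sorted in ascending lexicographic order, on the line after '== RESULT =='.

Progress:
  pre ⊆ S: {truck_at(t1,whs1)} ⊆ S  — applicable
  S \ del = {pkg_at(p4,whs2), truck_at(t3,gate)}
  ∪ add   = {pkg_at(p4,whs2), truck_at(t1,whs2), truck_at(t3,gate)}

== RESULT ==
["pkg_at(p4,whs2)", "truck_at(t1,whs2)", "truck_at(t3,gate)"]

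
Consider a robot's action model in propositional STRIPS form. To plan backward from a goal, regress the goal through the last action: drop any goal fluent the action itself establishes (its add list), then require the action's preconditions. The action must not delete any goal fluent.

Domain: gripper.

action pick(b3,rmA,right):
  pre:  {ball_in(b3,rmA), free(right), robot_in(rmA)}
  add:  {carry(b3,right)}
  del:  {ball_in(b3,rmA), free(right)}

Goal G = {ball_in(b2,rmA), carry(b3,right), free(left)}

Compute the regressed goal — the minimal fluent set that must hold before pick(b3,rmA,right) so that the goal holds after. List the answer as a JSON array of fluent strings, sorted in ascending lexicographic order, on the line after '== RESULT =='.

Compute (G \ add) ∪ pre:
  G ∩ del = {}  (empty — regression defined)
  G \ add = {ball_in(b2,rmA), carry(b3,right), free(left)} \ {carry(b3,right)} = {ball_in(b2,rmA), free(left)}
  ∪ pre   = {ball_in(b2,rmA), free(left)} ∪ {ball_in(b3,rmA), free(right), robot_in(rmA)}
          = {ball_in(b2,rmA), ball_in(b3,rmA), free(left), free(right), robot_in(rmA)}

== RESULT ==
["ball_in(b2,rmA)", "ball_in(b3,rmA)", "free(left)", "free(right)", "robot_in(rmA)"]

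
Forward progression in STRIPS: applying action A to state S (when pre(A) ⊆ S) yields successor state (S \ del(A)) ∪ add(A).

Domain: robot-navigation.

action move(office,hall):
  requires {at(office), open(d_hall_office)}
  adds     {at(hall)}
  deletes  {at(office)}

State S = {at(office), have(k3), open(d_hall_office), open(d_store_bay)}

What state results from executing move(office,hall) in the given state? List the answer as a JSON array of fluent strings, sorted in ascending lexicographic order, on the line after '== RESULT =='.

Compute (S \ del) ∪ add:
  pre ⊆ S: {at(office), open(d_hall_office)} ⊆ S  — applicable
  S \ del = {have(k3), open(d_hall_office), open(d_store_bay)}
  ∪ add   = {at(hall), have(k3), open(d_hall_office), open(d_store_bay)}

== RESULT ==
["at(hall)", "have(k3)", "open(d_hall_office)", "open(d_store_bay)"]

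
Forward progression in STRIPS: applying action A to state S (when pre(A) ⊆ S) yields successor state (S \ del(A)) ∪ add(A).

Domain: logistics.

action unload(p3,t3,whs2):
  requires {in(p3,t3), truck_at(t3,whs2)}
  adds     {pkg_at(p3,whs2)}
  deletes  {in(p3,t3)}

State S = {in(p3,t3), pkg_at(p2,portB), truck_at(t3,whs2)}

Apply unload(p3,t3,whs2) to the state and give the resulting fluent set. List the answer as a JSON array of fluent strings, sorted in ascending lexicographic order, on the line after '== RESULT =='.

Compute (S \ del) ∪ add:
  pre ⊆ S: {in(p3,t3), truck_at(t3,whs2)} ⊆ S  — applicable
  S \ del = {pkg_at(p2,portB), truck_at(t3,whs2)}
  ∪ add   = {pkg_at(p2,portB), pkg_at(p3,whs2), truck_at(t3,whs2)}

== RESULT ==
["pkg_at(p2,portB)", "pkg_at(p3,whs2)", "truck_at(t3,whs2)"]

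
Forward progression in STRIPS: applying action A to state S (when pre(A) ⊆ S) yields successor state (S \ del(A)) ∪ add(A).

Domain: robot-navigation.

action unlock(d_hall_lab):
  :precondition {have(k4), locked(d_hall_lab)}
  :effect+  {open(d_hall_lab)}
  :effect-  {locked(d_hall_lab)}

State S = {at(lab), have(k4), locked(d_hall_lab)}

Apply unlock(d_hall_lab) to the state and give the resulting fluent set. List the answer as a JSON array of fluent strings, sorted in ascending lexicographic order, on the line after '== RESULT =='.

Compute (S \ del) ∪ add:
  pre ⊆ S: {have(k4), locked(d_hall_lab)} ⊆ S  — applicable
  S \ del = {at(lab), have(k4)}
  ∪ add   = {at(lab), have(k4), open(d_hall_lab)}

== RESULT ==
["at(lab)", "have(k4)", "open(d_hall_lab)"]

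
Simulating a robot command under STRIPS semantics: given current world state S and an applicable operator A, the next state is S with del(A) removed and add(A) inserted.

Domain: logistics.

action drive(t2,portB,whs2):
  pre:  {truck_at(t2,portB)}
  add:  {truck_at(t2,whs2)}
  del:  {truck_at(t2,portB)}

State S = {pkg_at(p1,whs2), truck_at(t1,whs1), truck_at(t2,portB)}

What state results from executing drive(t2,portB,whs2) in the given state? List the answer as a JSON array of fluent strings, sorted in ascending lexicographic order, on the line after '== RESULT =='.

Progress:
  pre ⊆ S: {truck_at(t2,portB)} ⊆ S  — applicable
  S \ del = {pkg_at(p1,whs2), truck_at(t1,whs1)}
  ∪ add   = {pkg_at(p1,whs2), truck_at(t1,whs1), truck_at(t2,whs2)}

== RESULT ==
["pkg_at(p1,whs2)", "truck_at(t1,whs1)", "truck_at(t2,whs2)"]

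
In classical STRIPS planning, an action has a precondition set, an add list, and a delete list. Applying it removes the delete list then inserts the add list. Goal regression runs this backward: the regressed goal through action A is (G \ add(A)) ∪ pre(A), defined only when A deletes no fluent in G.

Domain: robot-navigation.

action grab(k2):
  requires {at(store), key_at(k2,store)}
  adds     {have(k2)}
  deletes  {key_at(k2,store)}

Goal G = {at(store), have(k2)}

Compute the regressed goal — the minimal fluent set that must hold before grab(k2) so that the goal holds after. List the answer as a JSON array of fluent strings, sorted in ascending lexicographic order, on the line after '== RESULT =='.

Compute (G \ add) ∪ pre:
  G ∩ del = {}  (empty — regression defined)
  G \ add = {at(store), have(k2)} \ {have(k2)} = {at(store)}
  ∪ pre   = {at(store)} ∪ {at(store), key_at(k2,store)}
          = {at(store), key_at(k2,store)}

== RESULT ==
["at(store)", "key_at(k2,store)"]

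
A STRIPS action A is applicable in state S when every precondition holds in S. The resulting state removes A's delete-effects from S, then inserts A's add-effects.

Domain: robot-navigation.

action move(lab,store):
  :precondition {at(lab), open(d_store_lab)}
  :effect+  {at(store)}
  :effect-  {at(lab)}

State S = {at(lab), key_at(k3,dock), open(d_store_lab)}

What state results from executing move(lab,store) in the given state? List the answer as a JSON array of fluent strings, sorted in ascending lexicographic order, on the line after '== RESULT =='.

Progress:
  pre ⊆ S: {at(lab), open(d_store_lab)} ⊆ S  — applicable
  S \ del = {key_at(k3,dock), open(d_store_lab)}
  ∪ add   = {at(store), key_at(k3,dock), open(d_store_lab)}

== RESULT ==
["at(store)", "key_at(k3,dock)", "open(d_store_lab)"]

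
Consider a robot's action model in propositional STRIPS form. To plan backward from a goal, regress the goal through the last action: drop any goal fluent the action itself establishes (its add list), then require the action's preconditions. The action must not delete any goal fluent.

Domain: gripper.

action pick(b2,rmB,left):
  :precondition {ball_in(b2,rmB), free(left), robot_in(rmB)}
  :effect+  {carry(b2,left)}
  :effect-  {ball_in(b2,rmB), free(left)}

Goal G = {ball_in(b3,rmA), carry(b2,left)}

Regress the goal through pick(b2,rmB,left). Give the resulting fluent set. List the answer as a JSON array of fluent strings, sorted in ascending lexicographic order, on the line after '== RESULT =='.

Compute (G \ add) ∪ pre:
  G ∩ del = {}  (empty — regression defined)
  G \ add = {ball_in(b3,rmA), carry(b2,left)} \ {carry(b2,left)} = {ball_in(b3,rmA)}
  ∪ pre   = {ball_in(b3,rmA)} ∪ {ball_in(b2,rmB), free(left), robot_in(rmB)}
          = {ball_in(b2,rmB), ball_in(b3,rmA), free(left), robot_in(rmB)}

== RESULT ==
["ball_in(b2,rmB)", "ball_in(b3,rmA)", "free(left)", "robot_in(rmB)"]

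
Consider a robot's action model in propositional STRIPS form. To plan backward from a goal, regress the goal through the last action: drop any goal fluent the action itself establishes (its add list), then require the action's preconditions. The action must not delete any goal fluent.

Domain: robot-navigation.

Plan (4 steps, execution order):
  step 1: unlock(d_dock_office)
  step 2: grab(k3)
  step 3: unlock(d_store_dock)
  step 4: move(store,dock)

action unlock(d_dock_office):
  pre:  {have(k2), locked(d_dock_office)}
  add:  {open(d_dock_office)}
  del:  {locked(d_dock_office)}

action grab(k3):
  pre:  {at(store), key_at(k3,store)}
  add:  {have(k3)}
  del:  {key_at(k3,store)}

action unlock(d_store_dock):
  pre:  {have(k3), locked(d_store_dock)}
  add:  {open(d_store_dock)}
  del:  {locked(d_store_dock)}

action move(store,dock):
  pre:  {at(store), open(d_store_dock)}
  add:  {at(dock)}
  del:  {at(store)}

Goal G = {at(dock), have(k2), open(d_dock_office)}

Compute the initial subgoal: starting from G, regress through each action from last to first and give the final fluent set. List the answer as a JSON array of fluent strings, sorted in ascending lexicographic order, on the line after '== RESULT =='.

Regress step by step:
  through step 4 (move(store,dock)): drop {at(dock)}, keep {have(k2), open(d_dock_office)}, require {at(store), open(d_store_dock)}
    → {at(store), have(k2), open(d_dock_office), open(d_store_dock)}
  through step 3 (unlock(d_store_dock)): drop {open(d_store_dock)}, keep {at(store), have(k2), open(d_dock_office)}, require {have(k3), locked(d_store_dock)}
    → {at(store), have(k2), have(k3), locked(d_store_dock), open(d_dock_office)}
  through step 2 (grab(k3)): drop {have(k3)}, keep {at(store), have(k2), locked(d_store_dock), open(d_dock_office)}, require {at(store), key_at(k3,store)}
    → {at(store), have(k2), key_at(k3,store), locked(d_store_dock), open(d_dock_office)}
  through step 1 (unlock(d_dock_office)): drop {open(d_dock_office)}, keep {at(store), have(k2), key_at(k3,store), locked(d_store_dock)}, require {have(k2), locked(d_dock_office)}
    → {at(store), have(k2), key_at(k3,store), locked(d_dock_office), locked(d_store_dock)}

== RESULT ==
["at(store)", "have(k2)", "key_at(k3,store)", "locked(d_dock_office)", "locked(d_store_dock)"]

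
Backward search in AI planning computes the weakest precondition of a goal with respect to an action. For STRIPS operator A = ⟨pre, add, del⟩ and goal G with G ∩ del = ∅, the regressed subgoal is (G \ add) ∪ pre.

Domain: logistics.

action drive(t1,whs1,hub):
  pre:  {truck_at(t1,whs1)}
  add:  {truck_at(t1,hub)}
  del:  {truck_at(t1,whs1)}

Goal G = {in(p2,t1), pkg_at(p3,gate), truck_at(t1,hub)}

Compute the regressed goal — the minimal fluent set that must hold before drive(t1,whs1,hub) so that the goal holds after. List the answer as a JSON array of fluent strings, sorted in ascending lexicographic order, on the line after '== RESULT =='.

Compute (G \ add) ∪ pre:
  G ∩ del = {}  (empty — regression defined)
  G \ add = {in(p2,t1), pkg_at(p3,gate), truck_at(t1,hub)} \ {truck_at(t1,hub)} = {in(p2,t1), pkg_at(p3,gate)}
  ∪ pre   = {in(p2,t1), pkg_at(p3,gate)} ∪ {truck_at(t1,whs1)}
          = {in(p2,t1), pkg_at(p3,gate), truck_at(t1,whs1)}

== RESULT ==
["in(p2,t1)", "pkg_at(p3,gate)", "truck_at(t1,whs1)"]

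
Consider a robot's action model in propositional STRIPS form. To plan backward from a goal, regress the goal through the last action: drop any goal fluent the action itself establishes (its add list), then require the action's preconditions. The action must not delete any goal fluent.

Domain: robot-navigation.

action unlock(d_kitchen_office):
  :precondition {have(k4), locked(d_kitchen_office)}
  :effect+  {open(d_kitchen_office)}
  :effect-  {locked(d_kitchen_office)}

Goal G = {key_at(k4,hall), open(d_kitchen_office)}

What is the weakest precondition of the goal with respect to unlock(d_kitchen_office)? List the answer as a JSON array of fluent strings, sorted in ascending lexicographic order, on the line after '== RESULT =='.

Regress:
  G ∩ del = {}  (empty — regression defined)
  G \ add = {key_at(k4,hall), open(d_kitchen_office)} \ {open(d_kitchen_office)} = {key_at(k4,hall)}
  ∪ pre   = {key_at(k4,hall)} ∪ {have(k4), locked(d_kitchen_office)}
          = {have(k4), key_at(k4,hall), locked(d_kitchen_office)}

== RESULT ==
["have(k4)", "key_at(k4,hall)", "locked(d_kitchen_office)"]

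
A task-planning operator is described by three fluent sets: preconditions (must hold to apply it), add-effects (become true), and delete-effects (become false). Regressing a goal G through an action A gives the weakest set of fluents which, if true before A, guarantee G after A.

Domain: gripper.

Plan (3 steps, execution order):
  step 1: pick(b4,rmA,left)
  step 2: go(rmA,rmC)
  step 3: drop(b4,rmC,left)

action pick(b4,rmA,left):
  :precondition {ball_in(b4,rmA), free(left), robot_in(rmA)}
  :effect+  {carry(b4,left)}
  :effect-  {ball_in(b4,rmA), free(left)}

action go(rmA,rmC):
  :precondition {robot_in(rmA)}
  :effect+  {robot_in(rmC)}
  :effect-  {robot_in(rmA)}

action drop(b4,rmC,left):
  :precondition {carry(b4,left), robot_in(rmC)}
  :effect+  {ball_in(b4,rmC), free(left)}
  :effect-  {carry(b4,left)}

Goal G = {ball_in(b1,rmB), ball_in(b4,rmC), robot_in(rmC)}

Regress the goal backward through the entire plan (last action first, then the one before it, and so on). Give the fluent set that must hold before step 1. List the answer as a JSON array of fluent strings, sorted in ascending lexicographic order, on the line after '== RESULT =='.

Regress step by step:
  through step 3 (drop(b4,rmC,left)): drop {ball_in(b4,rmC)}, keep {ball_in(b1,rmB), robot_in(rmC)}, require {carry(b4,left), robot_in(rmC)}
    → {ball_in(b1,rmB), carry(b4,left), robot_in(rmC)}
  through step 2 (go(rmA,rmC)): drop {robot_in(rmC)}, keep {ball_in(b1,rmB), carry(b4,left)}, require {robot_in(rmA)}
    → {ball_in(b1,rmB), carry(b4,left), robot_in(rmA)}
  through step 1 (pick(b4,rmA,left)): drop {carry(b4,left)}, keep {ball_in(b1,rmB), robot_in(rmA)}, require {ball_in(b4,rmA), free(left), robot_in(rmA)}
    → {ball_in(b1,rmB), ball_in(b4,rmA), free(left), robot_in(rmA)}

== RESULT ==
["ball_in(b1,rmB)", "ball_in(b4,rmA)", "free(left)", "robot_in(rmA)"]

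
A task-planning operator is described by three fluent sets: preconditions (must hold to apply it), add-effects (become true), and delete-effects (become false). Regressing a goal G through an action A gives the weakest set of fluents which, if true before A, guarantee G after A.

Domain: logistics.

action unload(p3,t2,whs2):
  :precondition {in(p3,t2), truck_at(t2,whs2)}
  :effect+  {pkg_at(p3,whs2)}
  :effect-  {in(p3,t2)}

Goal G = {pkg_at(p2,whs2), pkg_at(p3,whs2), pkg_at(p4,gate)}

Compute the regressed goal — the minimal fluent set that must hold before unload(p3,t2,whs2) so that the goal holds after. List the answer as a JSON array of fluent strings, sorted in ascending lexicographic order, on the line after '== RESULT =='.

Regress:
  G ∩ del = {}  (empty — regression defined)
  G \ add = {pkg_at(p2,whs2), pkg_at(p3,whs2), pkg_at(p4,gate)} \ {pkg_at(p3,whs2)} = {pkg_at(p2,whs2), pkg_at(p4,gate)}
  ∪ pre   = {pkg_at(p2,whs2), pkg_at(p4,gate)} ∪ {in(p3,t2), truck_at(t2,whs2)}
          = {in(p3,t2), pkg_at(p2,whs2), pkg_at(p4,gate), truck_at(t2,whs2)}

== RESULT ==
["in(p3,t2)", "pkg_at(p2,whs2)", "pkg_at(p4,gate)", "truck_at(t2,whs2)"]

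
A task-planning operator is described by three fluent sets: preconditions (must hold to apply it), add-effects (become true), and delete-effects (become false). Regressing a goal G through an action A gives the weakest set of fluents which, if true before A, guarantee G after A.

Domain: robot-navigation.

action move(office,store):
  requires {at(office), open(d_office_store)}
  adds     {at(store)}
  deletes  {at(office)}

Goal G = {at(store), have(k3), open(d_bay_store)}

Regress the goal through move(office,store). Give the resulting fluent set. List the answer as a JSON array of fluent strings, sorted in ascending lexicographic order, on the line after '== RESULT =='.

Compute (G \ add) ∪ pre:
  G ∩ del = {}  (empty — regression defined)
  G \ add = {at(store), have(k3), open(d_bay_store)} \ {at(store)} = {have(k3), open(d_bay_store)}
  ∪ pre   = {have(k3), open(d_bay_store)} ∪ {at(office), open(d_office_store)}
          = {at(office), have(k3), open(d_bay_store), open(d_office_store)}

== RESULT ==
["at(office)", "have(k3)", "open(d_bay_store)", "open(d_office_store)"]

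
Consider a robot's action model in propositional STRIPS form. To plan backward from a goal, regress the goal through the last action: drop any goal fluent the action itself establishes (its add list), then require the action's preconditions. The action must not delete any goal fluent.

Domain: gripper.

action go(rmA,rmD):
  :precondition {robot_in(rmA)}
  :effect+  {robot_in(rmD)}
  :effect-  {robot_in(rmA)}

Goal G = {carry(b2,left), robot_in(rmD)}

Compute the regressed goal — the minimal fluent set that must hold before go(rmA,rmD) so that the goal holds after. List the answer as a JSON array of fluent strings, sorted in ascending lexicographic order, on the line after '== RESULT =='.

Compute (G \ add) ∪ pre:
  G ∩ del = {}  (empty — regression defined)
  G \ add = {carry(b2,left), robot_in(rmD)} \ {robot_in(rmD)} = {carry(b2,left)}
  ∪ pre   = {carry(b2,left)} ∪ {robot_in(rmA)}
          = {carry(b2,left), robot_in(rmA)}

== RESULT ==
["carry(b2,left)", "robot_in(rmA)"]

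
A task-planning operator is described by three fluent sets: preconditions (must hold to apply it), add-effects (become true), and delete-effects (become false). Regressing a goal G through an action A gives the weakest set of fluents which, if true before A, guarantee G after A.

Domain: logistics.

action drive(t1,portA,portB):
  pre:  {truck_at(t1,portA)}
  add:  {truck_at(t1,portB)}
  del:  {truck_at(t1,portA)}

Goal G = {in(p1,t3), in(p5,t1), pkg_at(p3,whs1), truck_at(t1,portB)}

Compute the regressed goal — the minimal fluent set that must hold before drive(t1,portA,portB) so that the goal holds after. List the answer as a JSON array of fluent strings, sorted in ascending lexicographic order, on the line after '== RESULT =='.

Compute (G \ add) ∪ pre:
  G ∩ del = {}  (empty — regression defined)
  G \ add = {in(p1,t3), in(p5,t1), pkg_at(p3,whs1), truck_at(t1,portB)} \ {truck_at(t1,portB)} = {in(p1,t3), in(p5,t1), pkg_at(p3,whs1)}
  ∪ pre   = {in(p1,t3), in(p5,t1), pkg_at(p3,whs1)} ∪ {truck_at(t1,portA)}
          = {in(p1,t3), in(p5,t1), pkg_at(p3,whs1), truck_at(t1,portA)}

== RESULT ==
["in(p1,t3)", "in(p5,t1)", "pkg_at(p3,whs1)", "truck_at(t1,portA)"]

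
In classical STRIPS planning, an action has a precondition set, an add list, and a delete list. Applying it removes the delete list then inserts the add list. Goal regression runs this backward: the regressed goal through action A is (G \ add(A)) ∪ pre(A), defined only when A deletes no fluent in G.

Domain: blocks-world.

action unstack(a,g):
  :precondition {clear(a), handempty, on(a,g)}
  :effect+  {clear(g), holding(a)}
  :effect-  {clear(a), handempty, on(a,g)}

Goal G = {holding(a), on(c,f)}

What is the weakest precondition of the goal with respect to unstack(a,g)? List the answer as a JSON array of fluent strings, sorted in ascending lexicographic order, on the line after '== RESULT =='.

Compute (G \ add) ∪ pre:
  G ∩ del = {}  (empty — regression defined)
  G \ add = {holding(a), on(c,f)} \ {clear(g), holding(a)} = {on(c,f)}
  ∪ pre   = {on(c,f)} ∪ {clear(a), handempty, on(a,g)}
          = {clear(a), handempty, on(a,g), on(c,f)}

== RESULT ==
["clear(a)", "handempty", "on(a,g)", "on(c,f)"]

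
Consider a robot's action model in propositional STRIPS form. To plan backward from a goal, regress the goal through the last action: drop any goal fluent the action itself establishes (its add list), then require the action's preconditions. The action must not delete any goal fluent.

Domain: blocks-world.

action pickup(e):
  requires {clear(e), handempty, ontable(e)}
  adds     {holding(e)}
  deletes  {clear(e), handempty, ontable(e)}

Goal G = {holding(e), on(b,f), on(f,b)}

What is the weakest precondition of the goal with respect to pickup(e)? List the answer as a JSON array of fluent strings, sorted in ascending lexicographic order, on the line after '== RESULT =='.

Compute (G \ add) ∪ pre:
  G ∩ del = {}  (empty — regression defined)
  G \ add = {holding(e), on(b,f), on(f,b)} \ {holding(e)} = {on(b,f), on(f,b)}
  ∪ pre   = {on(b,f), on(f,b)} ∪ {clear(e), handempty, ontable(e)}
          = {clear(e), handempty, on(b,f), on(f,b), ontable(e)}

== RESULT ==
["clear(e)", "handempty", "on(b,f)", "on(f,b)", "ontable(e)"]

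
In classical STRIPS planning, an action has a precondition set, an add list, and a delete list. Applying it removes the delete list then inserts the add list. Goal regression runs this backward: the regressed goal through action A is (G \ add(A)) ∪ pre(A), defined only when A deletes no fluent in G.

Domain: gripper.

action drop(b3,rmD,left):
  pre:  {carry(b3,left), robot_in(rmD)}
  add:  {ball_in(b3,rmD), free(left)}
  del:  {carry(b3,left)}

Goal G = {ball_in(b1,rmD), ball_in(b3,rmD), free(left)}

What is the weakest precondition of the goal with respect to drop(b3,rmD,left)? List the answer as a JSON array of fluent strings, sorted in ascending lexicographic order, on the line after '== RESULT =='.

Regress:
  G ∩ del = {}  (empty — regression defined)
  G \ add = {ball_in(b1,rmD), ball_in(b3,rmD), free(left)} \ {ball_in(b3,rmD), free(left)} = {ball_in(b1,rmD)}
  ∪ pre   = {ball_in(b1,rmD)} ∪ {carry(b3,left), robot_in(rmD)}
          = {ball_in(b1,rmD), carry(b3,left), robot_in(rmD)}

== RESULT ==
["ball_in(b1,rmD)", "carry(b3,left)", "robot_in(rmD)"]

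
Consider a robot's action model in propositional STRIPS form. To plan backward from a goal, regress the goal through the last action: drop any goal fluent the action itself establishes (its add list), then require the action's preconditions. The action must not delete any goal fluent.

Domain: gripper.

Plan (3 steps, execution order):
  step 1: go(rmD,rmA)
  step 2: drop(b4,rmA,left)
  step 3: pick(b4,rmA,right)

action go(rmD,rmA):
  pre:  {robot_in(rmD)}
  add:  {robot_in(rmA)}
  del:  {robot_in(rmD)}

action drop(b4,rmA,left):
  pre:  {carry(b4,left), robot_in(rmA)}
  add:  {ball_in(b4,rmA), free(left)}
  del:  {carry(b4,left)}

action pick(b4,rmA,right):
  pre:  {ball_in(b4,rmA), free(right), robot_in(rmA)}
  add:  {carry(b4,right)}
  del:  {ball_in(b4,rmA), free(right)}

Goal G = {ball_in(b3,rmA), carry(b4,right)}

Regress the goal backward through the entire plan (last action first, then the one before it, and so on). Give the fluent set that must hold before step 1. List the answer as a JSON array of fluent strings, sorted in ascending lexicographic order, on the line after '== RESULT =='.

Regress step by step:
  through step 3 (pick(b4,rmA,right)): drop {carry(b4,right)}, keep {ball_in(b3,rmA)}, require {ball_in(b4,rmA), free(right), robot_in(rmA)}
    → {ball_in(b3,rmA), ball_in(b4,rmA), free(right), robot_in(rmA)}
  through step 2 (drop(b4,rmA,left)): drop {ball_in(b4,rmA)}, keep {ball_in(b3,rmA), free(right), robot_in(rmA)}, require {carry(b4,left), robot_in(rmA)}
    → {ball_in(b3,rmA), carry(b4,left), free(right), robot_in(rmA)}
  through step 1 (go(rmD,rmA)): drop {robot_in(rmA)}, keep {ball_in(b3,rmA), carry(b4,left), free(right)}, require {robot_in(rmD)}
    → {ball_in(b3,rmA), carry(b4,left), free(right), robot_in(rmD)}

== RESULT ==
["ball_in(b3,rmA)", "carry(b4,left)", "free(right)", "robot_in(rmD)"]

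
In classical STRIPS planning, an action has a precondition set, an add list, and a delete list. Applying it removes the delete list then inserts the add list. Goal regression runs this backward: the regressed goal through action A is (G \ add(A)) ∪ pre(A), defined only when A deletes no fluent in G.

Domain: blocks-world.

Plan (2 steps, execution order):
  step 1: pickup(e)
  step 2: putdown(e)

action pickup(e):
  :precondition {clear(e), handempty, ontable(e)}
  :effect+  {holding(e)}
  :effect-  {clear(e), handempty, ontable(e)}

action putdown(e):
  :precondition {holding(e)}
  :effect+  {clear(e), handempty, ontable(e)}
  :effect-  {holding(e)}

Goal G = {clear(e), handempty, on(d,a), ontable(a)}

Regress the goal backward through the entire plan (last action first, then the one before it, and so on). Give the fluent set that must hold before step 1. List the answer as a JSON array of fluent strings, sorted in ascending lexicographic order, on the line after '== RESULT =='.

Work backward from the goal:
  through step 2 (putdown(e)): drop {clear(e), handempty}, keep {on(d,a), ontable(a)}, require {holding(e)}
    → {holding(e), on(d,a), ontable(a)}
  through step 1 (pickup(e)): drop {holding(e)}, keep {on(d,a), ontable(a)}, require {clear(e), handempty, ontable(e)}
    → {clear(e), handempty, on(d,a), ontable(a), ontable(e)}

== RESULT ==
["clear(e)", "handempty", "on(d,a)", "ontable(a)", "ontable(e)"]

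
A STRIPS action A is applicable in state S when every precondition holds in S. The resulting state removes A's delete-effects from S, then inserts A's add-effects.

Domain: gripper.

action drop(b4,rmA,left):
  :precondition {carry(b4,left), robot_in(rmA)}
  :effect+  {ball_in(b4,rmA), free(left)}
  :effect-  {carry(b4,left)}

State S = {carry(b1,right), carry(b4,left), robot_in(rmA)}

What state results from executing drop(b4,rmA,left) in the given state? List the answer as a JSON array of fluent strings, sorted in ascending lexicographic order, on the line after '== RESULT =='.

Progress:
  pre ⊆ S: {carry(b4,left), robot_in(rmA)} ⊆ S  — applicable
  S \ del = {carry(b1,right), robot_in(rmA)}
  ∪ add   = {ball_in(b4,rmA), carry(b1,right), free(left), robot_in(rmA)}

== RESULT ==
["ball_in(b4,rmA)", "carry(b1,right)", "free(left)", "robot_in(rmA)"]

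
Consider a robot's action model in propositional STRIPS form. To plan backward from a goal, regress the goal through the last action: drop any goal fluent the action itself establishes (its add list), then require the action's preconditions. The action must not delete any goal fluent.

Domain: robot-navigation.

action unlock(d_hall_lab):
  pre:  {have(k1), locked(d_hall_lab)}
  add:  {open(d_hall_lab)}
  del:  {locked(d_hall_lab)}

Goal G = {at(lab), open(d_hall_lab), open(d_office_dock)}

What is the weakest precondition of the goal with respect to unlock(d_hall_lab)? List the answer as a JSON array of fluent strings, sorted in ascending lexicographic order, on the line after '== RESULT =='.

Compute (G \ add) ∪ pre:
  G ∩ del = {}  (empty — regression defined)
  G \ add = {at(lab), open(d_hall_lab), open(d_office_dock)} \ {open(d_hall_lab)} = {at(lab), open(d_office_dock)}
  ∪ pre   = {at(lab), open(d_office_dock)} ∪ {have(k1), locked(d_hall_lab)}
          = {at(lab), have(k1), locked(d_hall_lab), open(d_office_dock)}

== RESULT ==
["at(lab)", "have(k1)", "locked(d_hall_lab)", "open(d_office_dock)"]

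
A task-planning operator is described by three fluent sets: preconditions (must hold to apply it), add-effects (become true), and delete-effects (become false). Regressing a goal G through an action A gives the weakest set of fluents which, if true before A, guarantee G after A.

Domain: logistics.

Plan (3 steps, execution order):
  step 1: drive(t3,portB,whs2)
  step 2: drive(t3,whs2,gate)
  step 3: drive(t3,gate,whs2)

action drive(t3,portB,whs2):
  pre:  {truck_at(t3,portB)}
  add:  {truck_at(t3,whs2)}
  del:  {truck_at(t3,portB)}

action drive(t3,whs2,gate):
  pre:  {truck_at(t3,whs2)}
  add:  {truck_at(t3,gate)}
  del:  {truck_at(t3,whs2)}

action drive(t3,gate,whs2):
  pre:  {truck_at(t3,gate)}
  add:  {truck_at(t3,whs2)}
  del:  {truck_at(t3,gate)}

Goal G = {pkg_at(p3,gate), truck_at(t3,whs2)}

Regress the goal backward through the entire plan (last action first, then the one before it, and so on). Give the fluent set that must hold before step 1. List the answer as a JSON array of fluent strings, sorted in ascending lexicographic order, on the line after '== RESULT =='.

Work backward from the goal:
  through step 3 (drive(t3,gate,whs2)): drop {truck_at(t3,whs2)}, keep {pkg_at(p3,gate)}, require {truck_at(t3,gate)}
    → {pkg_at(p3,gate), truck_at(t3,gate)}
  through step 2 (drive(t3,whs2,gate)): drop {truck_at(t3,gate)}, keep {pkg_at(p3,gate)}, require {truck_at(t3,whs2)}
    → {pkg_at(p3,gate), truck_at(t3,whs2)}
  through step 1 (drive(t3,portB,whs2)): drop {truck_at(t3,whs2)}, keep {pkg_at(p3,gate)}, require {truck_at(t3,portB)}
    → {pkg_at(p3,gate), truck_at(t3,portB)}

== RESULT ==
["pkg_at(p3,gate)", "truck_at(t3,portB)"]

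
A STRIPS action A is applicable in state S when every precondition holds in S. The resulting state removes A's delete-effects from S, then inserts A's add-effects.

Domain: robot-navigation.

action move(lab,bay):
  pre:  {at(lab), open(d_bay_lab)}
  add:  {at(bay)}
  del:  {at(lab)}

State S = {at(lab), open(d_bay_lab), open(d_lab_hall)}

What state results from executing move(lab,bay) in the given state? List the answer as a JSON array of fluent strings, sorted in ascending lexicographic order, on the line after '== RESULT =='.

Progress:
  pre ⊆ S: {at(lab), open(d_bay_lab)} ⊆ S  — applicable
  S \ del = {open(d_bay_lab), open(d_lab_hall)}
  ∪ add   = {at(bay), open(d_bay_lab), open(d_lab_hall)}

== RESULT ==
["at(bay)", "open(d_bay_lab)", "open(d_lab_hall)"]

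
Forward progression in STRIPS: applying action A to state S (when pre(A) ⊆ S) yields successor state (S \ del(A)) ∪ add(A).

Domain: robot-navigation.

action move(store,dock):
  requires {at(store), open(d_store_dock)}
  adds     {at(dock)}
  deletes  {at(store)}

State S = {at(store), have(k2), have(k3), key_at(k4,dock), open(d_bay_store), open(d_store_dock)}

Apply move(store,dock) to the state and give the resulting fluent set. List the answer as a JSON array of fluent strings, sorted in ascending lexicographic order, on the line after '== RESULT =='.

Progress:
  pre ⊆ S: {at(store), open(d_store_dock)} ⊆ S  — applicable
  S \ del = {have(k2), have(k3), key_at(k4,dock), open(d_bay_store), open(d_store_dock)}
  ∪ add   = {at(dock), have(k2), have(k3), key_at(k4,dock), open(d_bay_store), open(d_store_dock)}

== RESULT ==
["at(dock)", "have(k2)", "have(k3)", "key_at(k4,dock)", "open(d_bay_store)", "open(d_store_dock)"]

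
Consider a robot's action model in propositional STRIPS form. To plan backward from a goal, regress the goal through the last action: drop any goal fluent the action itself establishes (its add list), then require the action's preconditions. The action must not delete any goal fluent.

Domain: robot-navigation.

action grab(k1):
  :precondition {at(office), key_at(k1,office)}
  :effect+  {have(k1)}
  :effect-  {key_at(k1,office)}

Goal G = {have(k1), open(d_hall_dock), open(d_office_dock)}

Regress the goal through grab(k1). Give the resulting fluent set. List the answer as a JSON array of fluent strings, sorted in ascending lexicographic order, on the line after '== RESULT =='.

Compute (G \ add) ∪ pre:
  G ∩ del = {}  (empty — regression defined)
  G \ add = {have(k1), open(d_hall_dock), open(d_office_dock)} \ {have(k1)} = {open(d_hall_dock), open(d_office_dock)}
  ∪ pre   = {open(d_hall_dock), open(d_office_dock)} ∪ {at(office), key_at(k1,office)}
          = {at(office), key_at(k1,office), open(d_hall_dock), open(d_office_dock)}

== RESULT ==
["at(office)", "key_at(k1,office)", "open(d_hall_dock)", "open(d_office_dock)"]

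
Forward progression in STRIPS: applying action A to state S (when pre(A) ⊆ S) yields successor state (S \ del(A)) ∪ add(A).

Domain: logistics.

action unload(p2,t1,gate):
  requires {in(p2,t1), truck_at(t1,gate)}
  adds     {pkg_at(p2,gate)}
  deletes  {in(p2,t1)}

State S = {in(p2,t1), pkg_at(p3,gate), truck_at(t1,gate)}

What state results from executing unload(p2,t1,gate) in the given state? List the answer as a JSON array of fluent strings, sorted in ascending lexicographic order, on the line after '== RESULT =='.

Progress:
  pre ⊆ S: {in(p2,t1), truck_at(t1,gate)} ⊆ S  — applicable
  S \ del = {pkg_at(p3,gate), truck_at(t1,gate)}
  ∪ add   = {pkg_at(p2,gate), pkg_at(p3,gate), truck_at(t1,gate)}

== RESULT ==
["pkg_at(p2,gate)", "pkg_at(p3,gate)", "truck_at(t1,gate)"]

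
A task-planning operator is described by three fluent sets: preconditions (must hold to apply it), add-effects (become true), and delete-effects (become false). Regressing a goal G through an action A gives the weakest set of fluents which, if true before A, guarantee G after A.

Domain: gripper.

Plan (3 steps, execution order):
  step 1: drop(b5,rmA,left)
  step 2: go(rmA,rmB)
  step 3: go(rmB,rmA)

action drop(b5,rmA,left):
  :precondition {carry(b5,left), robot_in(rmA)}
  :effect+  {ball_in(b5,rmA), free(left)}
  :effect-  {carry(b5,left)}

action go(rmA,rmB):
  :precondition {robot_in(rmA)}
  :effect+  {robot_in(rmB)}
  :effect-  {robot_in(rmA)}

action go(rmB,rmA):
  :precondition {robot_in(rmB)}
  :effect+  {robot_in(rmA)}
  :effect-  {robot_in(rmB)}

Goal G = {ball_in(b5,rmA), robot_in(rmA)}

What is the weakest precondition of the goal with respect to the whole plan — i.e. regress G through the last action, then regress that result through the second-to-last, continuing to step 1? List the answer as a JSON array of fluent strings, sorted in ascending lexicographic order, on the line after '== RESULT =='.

Work backward from the goal:
  through step 3 (go(rmB,rmA)): drop {robot_in(rmA)}, keep {ball_in(b5,rmA)}, require {robot_in(rmB)}
    → {ball_in(b5,rmA), robot_in(rmB)}
  through step 2 (go(rmA,rmB)): drop {robot_in(rmB)}, keep {ball_in(b5,rmA)}, require {robot_in(rmA)}
    → {ball_in(b5,rmA), robot_in(rmA)}
  through step 1 (drop(b5,rmA,left)): drop {ball_in(b5,rmA)}, keep {robot_in(rmA)}, require {carry(b5,left), robot_in(rmA)}
    → {carry(b5,left), robot_in(rmA)}

== RESULT ==
["carry(b5,left)", "robot_in(rmA)"]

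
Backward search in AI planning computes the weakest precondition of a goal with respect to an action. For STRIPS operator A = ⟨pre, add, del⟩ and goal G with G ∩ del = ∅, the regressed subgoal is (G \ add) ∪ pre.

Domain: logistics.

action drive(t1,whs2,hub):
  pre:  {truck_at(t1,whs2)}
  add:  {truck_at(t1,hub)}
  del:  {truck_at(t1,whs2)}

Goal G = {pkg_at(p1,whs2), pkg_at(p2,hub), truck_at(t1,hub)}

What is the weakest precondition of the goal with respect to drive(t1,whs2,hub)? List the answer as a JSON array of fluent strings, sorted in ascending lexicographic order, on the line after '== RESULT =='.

Compute (G \ add) ∪ pre:
  G ∩ del = {}  (empty — regression defined)
  G \ add = {pkg_at(p1,whs2), pkg_at(p2,hub), truck_at(t1,hub)} \ {truck_at(t1,hub)} = {pkg_at(p1,whs2), pkg_at(p2,hub)}
  ∪ pre   = {pkg_at(p1,whs2), pkg_at(p2,hub)} ∪ {truck_at(t1,whs2)}
          = {pkg_at(p1,whs2), pkg_at(p2,hub), truck_at(t1,whs2)}

== RESULT ==
["pkg_at(p1,whs2)", "pkg_at(p2,hub)", "truck_at(t1,whs2)"]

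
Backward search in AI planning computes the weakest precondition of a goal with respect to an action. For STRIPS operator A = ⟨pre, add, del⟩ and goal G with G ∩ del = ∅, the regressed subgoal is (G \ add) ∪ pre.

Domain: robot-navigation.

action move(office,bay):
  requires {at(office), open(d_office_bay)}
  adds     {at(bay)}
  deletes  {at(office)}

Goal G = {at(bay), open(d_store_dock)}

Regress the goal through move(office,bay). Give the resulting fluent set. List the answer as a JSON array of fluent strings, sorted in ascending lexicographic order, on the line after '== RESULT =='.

Regress:
  G ∩ del = {}  (empty — regression defined)
  G \ add = {at(bay), open(d_store_dock)} \ {at(bay)} = {open(d_store_dock)}
  ∪ pre   = {open(d_store_dock)} ∪ {at(office), open(d_office_bay)}
          = {at(office), open(d_office_bay), open(d_store_dock)}

== RESULT ==
["at(office)", "open(d_office_bay)", "open(d_store_dock)"]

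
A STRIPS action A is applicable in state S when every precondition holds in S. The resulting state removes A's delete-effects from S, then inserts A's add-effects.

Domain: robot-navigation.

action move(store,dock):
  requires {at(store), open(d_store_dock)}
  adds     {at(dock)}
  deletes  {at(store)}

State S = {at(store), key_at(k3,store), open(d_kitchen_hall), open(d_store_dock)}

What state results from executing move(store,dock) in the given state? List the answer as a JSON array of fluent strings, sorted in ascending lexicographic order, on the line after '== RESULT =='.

Progress:
  pre ⊆ S: {at(store), open(d_store_dock)} ⊆ S  — applicable
  S \ del = {key_at(k3,store), open(d_kitchen_hall), open(d_store_dock)}
  ∪ add   = {at(dock), key_at(k3,store), open(d_kitchen_hall), open(d_store_dock)}

== RESULT ==
["at(dock)", "key_at(k3,store)", "open(d_kitchen_hall)", "open(d_store_dock)"]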